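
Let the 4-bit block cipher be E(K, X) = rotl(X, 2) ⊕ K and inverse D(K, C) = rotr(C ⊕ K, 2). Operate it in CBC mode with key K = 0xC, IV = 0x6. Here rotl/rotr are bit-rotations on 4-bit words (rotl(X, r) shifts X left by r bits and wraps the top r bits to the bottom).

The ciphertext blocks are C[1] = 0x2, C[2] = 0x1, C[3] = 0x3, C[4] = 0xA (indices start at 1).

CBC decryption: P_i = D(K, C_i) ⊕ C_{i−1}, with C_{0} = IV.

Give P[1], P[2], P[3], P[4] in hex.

P[1] = 0xD, P[2] = 0x5, P[3] = 0xE, P[4] = 0xA

P[1]: D(K, 0x2) = 0xB; 0xB ⊕ 0x6 = 0xD.
P[2]: D(K, 0x1) = 0x7; 0x7 ⊕ 0x2 = 0x5.
P[3]: D(K, 0x3) = 0xF; 0xF ⊕ 0x1 = 0xE.
P[4]: D(K, 0xA) = 0x9; 0x9 ⊕ 0x3 = 0xA.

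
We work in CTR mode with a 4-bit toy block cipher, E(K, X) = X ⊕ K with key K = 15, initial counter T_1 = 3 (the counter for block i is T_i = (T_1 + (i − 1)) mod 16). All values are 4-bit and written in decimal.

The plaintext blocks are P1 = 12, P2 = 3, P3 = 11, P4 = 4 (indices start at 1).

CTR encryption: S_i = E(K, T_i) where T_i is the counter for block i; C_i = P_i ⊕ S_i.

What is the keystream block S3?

C1: T = 3, S = E(K, T) = 12; 12 ⊕ 12 = 0.
C2: T = 4, S = E(K, T) = 11; 3 ⊕ 11 = 8.
C3: T = 5, S = E(K, T) = 10; 11 ⊕ 10 = 1.
So S3 = 10.

10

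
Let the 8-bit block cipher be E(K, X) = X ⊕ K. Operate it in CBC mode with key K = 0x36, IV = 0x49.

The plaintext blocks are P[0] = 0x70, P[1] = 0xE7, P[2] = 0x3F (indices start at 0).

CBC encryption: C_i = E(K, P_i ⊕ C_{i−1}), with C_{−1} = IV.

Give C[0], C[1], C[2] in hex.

C[0]: P[0] ⊕ 0x49 = 0x39; E(K, 0x39) = 0x0F.
C[1]: P[1] ⊕ 0x0F = 0xE8; E(K, 0xE8) = 0xDE.
C[2]: P[2] ⊕ 0xDE = 0xE1; E(K, 0xE1) = 0xD7.

C[0] = 0x0F, C[1] = 0xDE, C[2] = 0xD7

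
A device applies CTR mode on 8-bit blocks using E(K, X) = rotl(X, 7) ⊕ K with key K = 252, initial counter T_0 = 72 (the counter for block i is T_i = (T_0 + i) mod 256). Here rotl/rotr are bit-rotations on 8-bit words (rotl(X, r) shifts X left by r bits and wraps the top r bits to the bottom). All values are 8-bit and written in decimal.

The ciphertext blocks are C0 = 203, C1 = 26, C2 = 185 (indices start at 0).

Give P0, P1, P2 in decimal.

P0 = 19, P1 = 66, P2 = 96

CTR decryption: S_i = E(K, T_i) where T_i is the counter for block i; P_i = C_i ⊕ S_i.
P0: T = 72, S = E(K, T) = 216; 203 ⊕ 216 = 19.
P1: T = 73, S = E(K, T) = 88; 26 ⊕ 88 = 66.
P2: T = 74, S = E(K, T) = 217; 185 ⊕ 217 = 96.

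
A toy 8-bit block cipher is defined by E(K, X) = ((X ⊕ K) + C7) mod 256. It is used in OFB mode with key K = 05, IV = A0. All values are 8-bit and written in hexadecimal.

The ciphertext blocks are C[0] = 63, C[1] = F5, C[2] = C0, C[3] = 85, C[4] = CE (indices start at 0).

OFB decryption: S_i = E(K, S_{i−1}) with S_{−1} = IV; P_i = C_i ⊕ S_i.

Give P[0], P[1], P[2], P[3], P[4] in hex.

P[0]: S = E(K, A0) = 6C; 63 ⊕ 6C = 0F.
P[1]: S = E(K, 6C) = 30; F5 ⊕ 30 = C5.
P[2]: S = E(K, 30) = FC; C0 ⊕ FC = 3C.
P[3]: S = E(K, FC) = C0; 85 ⊕ C0 = 45.
P[4]: S = E(K, C0) = 8C; CE ⊕ 8C = 42.

P[0] = 0F, P[1] = C5, P[2] = 3C, P[3] = 45, P[4] = 42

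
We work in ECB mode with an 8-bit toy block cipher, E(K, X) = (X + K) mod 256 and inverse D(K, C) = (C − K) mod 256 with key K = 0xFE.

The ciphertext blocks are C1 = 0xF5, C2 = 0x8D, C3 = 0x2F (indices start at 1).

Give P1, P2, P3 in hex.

P1 = 0xF7, P2 = 0x8F, P3 = 0x31

ECB decryption: P_i = D(K, C_i).
P1: D(K, 0xF5) = 0xF7.
P2: D(K, 0x8D) = 0x8F.
P3: D(K, 0x2F) = 0x31.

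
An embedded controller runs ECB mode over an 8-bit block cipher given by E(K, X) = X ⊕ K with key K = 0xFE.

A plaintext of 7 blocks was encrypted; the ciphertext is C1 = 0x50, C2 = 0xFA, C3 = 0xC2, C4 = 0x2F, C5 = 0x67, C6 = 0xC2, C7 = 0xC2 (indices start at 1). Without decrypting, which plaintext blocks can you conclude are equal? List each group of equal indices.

ECB encrypts each block independently with the same key, so equal ciphertext blocks imply equal plaintext blocks.
C3 = C6 = C7 = 0xC2, so P3 = P6 = P7.

P3 = P6 = P7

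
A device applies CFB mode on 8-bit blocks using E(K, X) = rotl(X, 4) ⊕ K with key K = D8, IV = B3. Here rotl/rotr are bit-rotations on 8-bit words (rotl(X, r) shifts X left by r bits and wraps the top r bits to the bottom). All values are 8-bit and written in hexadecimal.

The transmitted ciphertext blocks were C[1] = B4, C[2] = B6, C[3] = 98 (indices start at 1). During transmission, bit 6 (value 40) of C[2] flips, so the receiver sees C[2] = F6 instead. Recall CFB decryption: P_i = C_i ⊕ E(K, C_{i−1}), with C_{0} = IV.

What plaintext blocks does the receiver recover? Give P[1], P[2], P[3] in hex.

P[1] = 57, P[2] = 65, P[3] = 2F

Only C[2] changed, to F6. In CFB, a change in C_i flips the same bit in P_i and garbles P_{i+1}. Decrypting the received ciphertext:
P[1]: E(K, B3) = E3; B4 ⊕ E3 = 57.
P[2]: E(K, B4) = 93; F6 ⊕ 93 = 65.
P[3]: E(K, F6) = B7; 98 ⊕ B7 = 2F.
Blocks that differ from the original plaintext: P[2], P[3].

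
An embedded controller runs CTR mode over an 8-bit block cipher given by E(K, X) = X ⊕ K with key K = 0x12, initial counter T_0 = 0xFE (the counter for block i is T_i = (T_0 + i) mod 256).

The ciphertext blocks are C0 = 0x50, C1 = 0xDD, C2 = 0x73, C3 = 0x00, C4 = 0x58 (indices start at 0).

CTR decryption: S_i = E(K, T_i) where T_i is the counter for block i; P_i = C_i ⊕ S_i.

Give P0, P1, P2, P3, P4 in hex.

P0: T = 0xFE, S = E(K, T) = 0xEC; 0x50 ⊕ 0xEC = 0xBC.
P1: T = 0xFF, S = E(K, T) = 0xED; 0xDD ⊕ 0xED = 0x30.
P2: T = 0x00, S = E(K, T) = 0x12; 0x73 ⊕ 0x12 = 0x61.
P3: T = 0x01, S = E(K, T) = 0x13; 0x00 ⊕ 0x13 = 0x13.
P4: T = 0x02, S = E(K, T) = 0x10; 0x58 ⊕ 0x10 = 0x48.

P0 = 0xBC, P1 = 0x30, P2 = 0x61, P3 = 0x13, P4 = 0x48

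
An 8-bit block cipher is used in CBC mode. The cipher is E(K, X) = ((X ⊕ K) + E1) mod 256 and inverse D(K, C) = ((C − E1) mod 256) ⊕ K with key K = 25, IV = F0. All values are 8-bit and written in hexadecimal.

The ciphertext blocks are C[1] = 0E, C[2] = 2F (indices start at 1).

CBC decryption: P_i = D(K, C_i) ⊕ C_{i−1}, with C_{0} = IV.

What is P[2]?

P[2] = 65

P[2]: D(K, 2F) = 6B; 6B ⊕ 0E = 65.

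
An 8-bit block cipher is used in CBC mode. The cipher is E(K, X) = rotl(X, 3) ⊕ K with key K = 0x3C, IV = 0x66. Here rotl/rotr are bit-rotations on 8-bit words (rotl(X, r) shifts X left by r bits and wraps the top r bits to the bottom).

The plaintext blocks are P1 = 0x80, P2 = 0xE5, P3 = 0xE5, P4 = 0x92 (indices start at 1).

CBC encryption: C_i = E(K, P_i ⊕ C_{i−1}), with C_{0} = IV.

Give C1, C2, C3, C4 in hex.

C1 = 0x0B, C2 = 0x4B, C3 = 0x49, C4 = 0xE2

C1: P1 ⊕ 0x66 = 0xE6; E(K, 0xE6) = 0x0B.
C2: P2 ⊕ 0x0B = 0xEE; E(K, 0xEE) = 0x4B.
C3: P3 ⊕ 0x4B = 0xAE; E(K, 0xAE) = 0x49.
C4: P4 ⊕ 0x49 = 0xDB; E(K, 0xDB) = 0xE2.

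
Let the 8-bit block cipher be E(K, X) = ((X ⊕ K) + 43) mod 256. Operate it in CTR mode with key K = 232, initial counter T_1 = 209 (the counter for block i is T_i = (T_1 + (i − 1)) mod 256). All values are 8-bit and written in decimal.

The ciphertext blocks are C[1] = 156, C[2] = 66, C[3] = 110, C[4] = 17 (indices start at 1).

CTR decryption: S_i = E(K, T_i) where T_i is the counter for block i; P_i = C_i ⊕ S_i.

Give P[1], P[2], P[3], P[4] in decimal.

P[1]: T = 209, S = E(K, T) = 100; 156 ⊕ 100 = 248.
P[2]: T = 210, S = E(K, T) = 101; 66 ⊕ 101 = 39.
P[3]: T = 211, S = E(K, T) = 102; 110 ⊕ 102 = 8.
P[4]: T = 212, S = E(K, T) = 103; 17 ⊕ 103 = 118.

P[1] = 248, P[2] = 39, P[3] = 8, P[4] = 118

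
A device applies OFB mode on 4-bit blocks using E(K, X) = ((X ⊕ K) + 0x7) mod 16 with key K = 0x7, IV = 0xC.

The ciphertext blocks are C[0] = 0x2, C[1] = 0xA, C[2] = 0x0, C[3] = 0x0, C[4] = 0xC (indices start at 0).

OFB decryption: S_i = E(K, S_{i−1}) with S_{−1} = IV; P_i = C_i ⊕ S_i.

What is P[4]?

P[0]: S = E(K, 0xC) = 0x2; 0x2 ⊕ 0x2 = 0x0.
P[1]: S = E(K, 0x2) = 0xC; 0xA ⊕ 0xC = 0x6.
P[2]: S = E(K, 0xC) = 0x2; 0x0 ⊕ 0x2 = 0x2.
P[3]: S = E(K, 0x2) = 0xC; 0x0 ⊕ 0xC = 0xC.
P[4]: S = E(K, 0xC) = 0x2; 0xC ⊕ 0x2 = 0xE.

P[4] = 0xE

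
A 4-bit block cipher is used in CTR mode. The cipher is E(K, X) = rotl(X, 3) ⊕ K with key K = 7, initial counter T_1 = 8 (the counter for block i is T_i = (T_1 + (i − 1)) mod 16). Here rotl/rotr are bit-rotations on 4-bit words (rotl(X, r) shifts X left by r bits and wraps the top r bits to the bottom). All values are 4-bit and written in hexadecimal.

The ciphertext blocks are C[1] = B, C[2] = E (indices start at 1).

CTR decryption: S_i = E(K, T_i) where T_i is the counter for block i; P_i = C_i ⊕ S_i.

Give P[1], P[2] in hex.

P[1] = 8, P[2] = 5

P[1]: T = 8, S = E(K, T) = 3; B ⊕ 3 = 8.
P[2]: T = 9, S = E(K, T) = B; E ⊕ B = 5.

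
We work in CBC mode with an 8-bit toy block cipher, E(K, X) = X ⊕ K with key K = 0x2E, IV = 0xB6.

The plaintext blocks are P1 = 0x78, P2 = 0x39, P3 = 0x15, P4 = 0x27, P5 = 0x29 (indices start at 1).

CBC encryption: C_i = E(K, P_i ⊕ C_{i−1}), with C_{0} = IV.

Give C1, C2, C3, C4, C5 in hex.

C1: P1 ⊕ 0xB6 = 0xCE; E(K, 0xCE) = 0xE0.
C2: P2 ⊕ 0xE0 = 0xD9; E(K, 0xD9) = 0xF7.
C3: P3 ⊕ 0xF7 = 0xE2; E(K, 0xE2) = 0xCC.
C4: P4 ⊕ 0xCC = 0xEB; E(K, 0xEB) = 0xC5.
C5: P5 ⊕ 0xC5 = 0xEC; E(K, 0xEC) = 0xC2.

C1 = 0xE0, C2 = 0xF7, C3 = 0xCC, C4 = 0xC5, C5 = 0xC2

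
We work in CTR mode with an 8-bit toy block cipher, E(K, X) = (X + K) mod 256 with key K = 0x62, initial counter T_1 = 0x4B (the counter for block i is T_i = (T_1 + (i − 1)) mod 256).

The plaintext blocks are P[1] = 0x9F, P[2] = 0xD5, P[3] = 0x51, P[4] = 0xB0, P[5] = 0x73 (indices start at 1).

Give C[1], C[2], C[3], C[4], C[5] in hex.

CTR encryption: S_i = E(K, T_i) where T_i is the counter for block i; C_i = P_i ⊕ S_i.
C[1]: T = 0x4B, S = E(K, T) = 0xAD; 0x9F ⊕ 0xAD = 0x32.
C[2]: T = 0x4C, S = E(K, T) = 0xAE; 0xD5 ⊕ 0xAE = 0x7B.
C[3]: T = 0x4D, S = E(K, T) = 0xAF; 0x51 ⊕ 0xAF = 0xFE.
C[4]: T = 0x4E, S = E(K, T) = 0xB0; 0xB0 ⊕ 0xB0 = 0x00.
C[5]: T = 0x4F, S = E(K, T) = 0xB1; 0x73 ⊕ 0xB1 = 0xC2.

C[1] = 0x32, C[2] = 0x7B, C[3] = 0xFE, C[4] = 0x00, C[5] = 0xC2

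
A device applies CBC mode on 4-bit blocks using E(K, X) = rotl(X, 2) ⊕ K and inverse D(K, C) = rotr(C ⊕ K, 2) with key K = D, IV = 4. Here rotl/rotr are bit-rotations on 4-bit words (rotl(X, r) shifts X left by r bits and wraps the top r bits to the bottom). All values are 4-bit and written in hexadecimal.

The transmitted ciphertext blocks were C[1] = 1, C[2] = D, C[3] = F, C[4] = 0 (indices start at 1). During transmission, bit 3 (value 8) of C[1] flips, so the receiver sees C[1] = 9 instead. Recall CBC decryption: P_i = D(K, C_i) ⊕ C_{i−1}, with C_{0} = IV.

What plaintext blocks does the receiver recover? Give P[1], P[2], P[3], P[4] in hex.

Only C[1] changed, to 9. In CBC, a change in C_i garbles P_i and flips the same bit in P_{i+1}. Decrypting the received ciphertext:
P[1]: D(K, 9) = 1; 1 ⊕ 4 = 5.
P[2]: D(K, D) = 0; 0 ⊕ 9 = 9.
P[3]: D(K, F) = 8; 8 ⊕ D = 5.
P[4]: D(K, 0) = 7; 7 ⊕ F = 8.
Blocks that differ from the original plaintext: P[1], P[2].

P[1] = 5, P[2] = 9, P[3] = 5, P[4] = 8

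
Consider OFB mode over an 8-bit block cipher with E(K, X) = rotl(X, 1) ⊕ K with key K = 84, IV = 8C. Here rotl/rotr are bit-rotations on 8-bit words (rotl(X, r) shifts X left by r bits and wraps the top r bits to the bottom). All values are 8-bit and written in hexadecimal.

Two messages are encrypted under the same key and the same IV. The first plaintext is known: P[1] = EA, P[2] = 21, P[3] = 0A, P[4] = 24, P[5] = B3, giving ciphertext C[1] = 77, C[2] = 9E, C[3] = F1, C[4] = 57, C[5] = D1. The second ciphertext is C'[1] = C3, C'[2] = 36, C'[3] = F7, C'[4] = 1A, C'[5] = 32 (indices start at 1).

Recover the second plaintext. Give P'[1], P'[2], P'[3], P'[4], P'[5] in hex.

P'[1] = 5E, P'[2] = 89, P'[3] = 0C, P'[4] = 69, P'[5] = 50

In OFB with a reused IV, both messages share the same keystream S_i, so C_i ⊕ C'_i = P_i ⊕ P'_i and thus P'_i = P_i ⊕ C_i ⊕ C'_i.
P'[1]: EA ⊕ 77 ⊕ C3 = 5E.
P'[2]: 21 ⊕ 9E ⊕ 36 = 89.
P'[3]: 0A ⊕ F1 ⊕ F7 = 0C.
P'[4]: 24 ⊕ 57 ⊕ 1A = 69.
P'[5]: B3 ⊕ D1 ⊕ 32 = 50.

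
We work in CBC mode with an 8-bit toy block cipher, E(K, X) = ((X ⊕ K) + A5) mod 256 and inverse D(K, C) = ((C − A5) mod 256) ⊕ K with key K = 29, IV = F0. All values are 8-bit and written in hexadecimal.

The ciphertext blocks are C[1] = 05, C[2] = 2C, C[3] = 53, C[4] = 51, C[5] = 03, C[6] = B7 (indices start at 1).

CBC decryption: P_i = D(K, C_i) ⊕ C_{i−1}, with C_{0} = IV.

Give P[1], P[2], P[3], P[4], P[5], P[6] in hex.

P[1]: D(K, 05) = 49; 49 ⊕ F0 = B9.
P[2]: D(K, 2C) = AE; AE ⊕ 05 = AB.
P[3]: D(K, 53) = 87; 87 ⊕ 2C = AB.
P[4]: D(K, 51) = 85; 85 ⊕ 53 = D6.
P[5]: D(K, 03) = 77; 77 ⊕ 51 = 26.
P[6]: D(K, B7) = 3B; 3B ⊕ 03 = 38.

P[1] = B9, P[2] = AB, P[3] = AB, P[4] = D6, P[5] = 26, P[6] = 38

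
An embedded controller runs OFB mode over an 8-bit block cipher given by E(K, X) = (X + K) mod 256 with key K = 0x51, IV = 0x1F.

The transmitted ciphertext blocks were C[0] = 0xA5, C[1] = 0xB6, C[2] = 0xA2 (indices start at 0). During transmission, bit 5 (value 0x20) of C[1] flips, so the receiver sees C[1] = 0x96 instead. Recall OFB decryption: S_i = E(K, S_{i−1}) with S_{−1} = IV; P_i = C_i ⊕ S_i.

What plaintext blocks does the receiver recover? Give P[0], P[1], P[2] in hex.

Only C[1] changed, to 0x96. In OFB, a change in C_i flips the same bit in P_i only; the keystream is unaffected. Decrypting the received ciphertext:
P[0]: S = E(K, 0x1F) = 0x70; 0xA5 ⊕ 0x70 = 0xD5.
P[1]: S = E(K, 0x70) = 0xC1; 0x96 ⊕ 0xC1 = 0x57.
P[2]: S = E(K, 0xC1) = 0x12; 0xA2 ⊕ 0x12 = 0xB0.
Blocks that differ from the original plaintext: P[1].

P[0] = 0xD5, P[1] = 0x57, P[2] = 0xB0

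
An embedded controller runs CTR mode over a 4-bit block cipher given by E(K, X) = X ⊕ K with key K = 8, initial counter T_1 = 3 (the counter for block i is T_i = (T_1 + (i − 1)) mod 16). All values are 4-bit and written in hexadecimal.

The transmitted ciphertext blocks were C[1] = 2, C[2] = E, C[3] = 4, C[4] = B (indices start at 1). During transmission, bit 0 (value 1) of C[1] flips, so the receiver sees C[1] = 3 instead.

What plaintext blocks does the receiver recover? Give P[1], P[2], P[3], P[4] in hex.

CTR decryption: S_i = E(K, T_i) where T_i is the counter for block i; P_i = C_i ⊕ S_i.
Only C[1] changed, to 3. In CTR, a change in C_i flips the same bit in P_i only; the keystream is unaffected. Decrypting the received ciphertext:
P[1]: T = 3, S = E(K, T) = B; 3 ⊕ B = 8.
P[2]: T = 4, S = E(K, T) = C; E ⊕ C = 2.
P[3]: T = 5, S = E(K, T) = D; 4 ⊕ D = 9.
P[4]: T = 6, S = E(K, T) = E; B ⊕ E = 5.
Blocks that differ from the original plaintext: P[1].

P[1] = 8, P[2] = 2, P[3] = 9, P[4] = 5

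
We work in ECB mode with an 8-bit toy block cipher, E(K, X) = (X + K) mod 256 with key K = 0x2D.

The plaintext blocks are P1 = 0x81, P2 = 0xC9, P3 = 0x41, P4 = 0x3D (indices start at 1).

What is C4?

C4 = 0x6A

ECB encryption: C_i = E(K, P_i).
C4: E(K, 0x3D) = 0x6A.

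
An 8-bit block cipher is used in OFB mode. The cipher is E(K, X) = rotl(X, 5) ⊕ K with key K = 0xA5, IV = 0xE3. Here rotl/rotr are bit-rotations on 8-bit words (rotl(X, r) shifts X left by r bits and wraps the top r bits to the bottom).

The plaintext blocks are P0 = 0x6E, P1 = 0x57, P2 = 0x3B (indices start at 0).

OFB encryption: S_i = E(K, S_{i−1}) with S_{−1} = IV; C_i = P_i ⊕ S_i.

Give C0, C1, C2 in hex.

C0: S = E(K, 0xE3) = 0xD9; 0x6E ⊕ 0xD9 = 0xB7.
C1: S = E(K, 0xD9) = 0x9E; 0x57 ⊕ 0x9E = 0xC9.
C2: S = E(K, 0x9E) = 0x76; 0x3B ⊕ 0x76 = 0x4D.

C0 = 0xB7, C1 = 0xC9, C2 = 0x4D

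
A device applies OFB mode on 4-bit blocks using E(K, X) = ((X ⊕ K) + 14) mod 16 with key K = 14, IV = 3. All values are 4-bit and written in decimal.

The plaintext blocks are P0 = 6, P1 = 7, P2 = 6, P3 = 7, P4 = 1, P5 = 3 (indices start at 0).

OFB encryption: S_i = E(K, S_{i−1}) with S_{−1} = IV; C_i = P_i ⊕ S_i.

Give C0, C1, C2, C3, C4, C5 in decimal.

C0 = 13, C1 = 4, C2 = 13, C3 = 4, C4 = 10, C5 = 0

C0: S = E(K, 3) = 11; 6 ⊕ 11 = 13.
C1: S = E(K, 11) = 3; 7 ⊕ 3 = 4.
C2: S = E(K, 3) = 11; 6 ⊕ 11 = 13.
C3: S = E(K, 11) = 3; 7 ⊕ 3 = 4.
C4: S = E(K, 3) = 11; 1 ⊕ 11 = 10.
C5: S = E(K, 11) = 3; 3 ⊕ 3 = 0.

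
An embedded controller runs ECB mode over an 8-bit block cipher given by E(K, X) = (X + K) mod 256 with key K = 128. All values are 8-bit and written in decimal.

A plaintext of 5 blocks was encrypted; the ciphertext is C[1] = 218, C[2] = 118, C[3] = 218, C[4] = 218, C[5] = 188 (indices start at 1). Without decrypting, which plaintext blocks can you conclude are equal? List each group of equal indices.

P[1] = P[3] = P[4]

ECB encrypts each block independently with the same key, so equal ciphertext blocks imply equal plaintext blocks.
C[1] = C[3] = C[4] = 218, so P[1] = P[3] = P[4].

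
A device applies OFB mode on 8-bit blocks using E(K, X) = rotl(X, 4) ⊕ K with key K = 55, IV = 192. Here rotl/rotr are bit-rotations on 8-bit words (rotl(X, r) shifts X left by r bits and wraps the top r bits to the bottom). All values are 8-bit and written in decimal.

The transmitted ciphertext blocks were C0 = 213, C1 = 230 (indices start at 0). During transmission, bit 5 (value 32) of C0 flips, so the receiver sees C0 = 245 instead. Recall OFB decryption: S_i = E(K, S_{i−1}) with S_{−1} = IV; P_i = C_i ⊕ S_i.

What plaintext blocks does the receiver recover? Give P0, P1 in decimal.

P0 = 206, P1 = 98

Only C0 changed, to 245. In OFB, a change in C_i flips the same bit in P_i only; the keystream is unaffected. Decrypting the received ciphertext:
P0: S = E(K, 192) = 59; 245 ⊕ 59 = 206.
P1: S = E(K, 59) = 132; 230 ⊕ 132 = 98.
Blocks that differ from the original plaintext: P0.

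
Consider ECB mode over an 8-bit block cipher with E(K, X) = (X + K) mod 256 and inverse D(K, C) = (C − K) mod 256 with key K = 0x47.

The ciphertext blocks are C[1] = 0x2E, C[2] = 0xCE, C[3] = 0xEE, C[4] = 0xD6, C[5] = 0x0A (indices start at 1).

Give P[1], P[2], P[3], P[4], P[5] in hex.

ECB decryption: P_i = D(K, C_i).
P[1]: D(K, 0x2E) = 0xE7.
P[2]: D(K, 0xCE) = 0x87.
P[3]: D(K, 0xEE) = 0xA7.
P[4]: D(K, 0xD6) = 0x8F.
P[5]: D(K, 0x0A) = 0xC3.

P[1] = 0xE7, P[2] = 0x87, P[3] = 0xA7, P[4] = 0x8F, P[5] = 0xC3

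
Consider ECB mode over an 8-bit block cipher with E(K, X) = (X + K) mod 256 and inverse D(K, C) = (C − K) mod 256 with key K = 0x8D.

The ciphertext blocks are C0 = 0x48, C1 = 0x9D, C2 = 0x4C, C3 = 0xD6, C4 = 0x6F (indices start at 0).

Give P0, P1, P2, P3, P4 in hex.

ECB decryption: P_i = D(K, C_i).
P0: D(K, 0x48) = 0xBB.
P1: D(K, 0x9D) = 0x10.
P2: D(K, 0x4C) = 0xBF.
P3: D(K, 0xD6) = 0x49.
P4: D(K, 0x6F) = 0xE2.

P0 = 0xBB, P1 = 0x10, P2 = 0xBF, P3 = 0x49, P4 = 0xE2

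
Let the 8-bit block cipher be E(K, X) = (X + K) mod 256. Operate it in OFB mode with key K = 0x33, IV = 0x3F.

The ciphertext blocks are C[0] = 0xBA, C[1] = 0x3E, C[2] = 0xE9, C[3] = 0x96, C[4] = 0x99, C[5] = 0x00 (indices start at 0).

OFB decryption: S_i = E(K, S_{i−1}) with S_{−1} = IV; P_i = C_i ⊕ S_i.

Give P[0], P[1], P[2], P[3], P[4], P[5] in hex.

P[0] = 0xC8, P[1] = 0x9B, P[2] = 0x31, P[3] = 0x9D, P[4] = 0xA7, P[5] = 0x71

P[0]: S = E(K, 0x3F) = 0x72; 0xBA ⊕ 0x72 = 0xC8.
P[1]: S = E(K, 0x72) = 0xA5; 0x3E ⊕ 0xA5 = 0x9B.
P[2]: S = E(K, 0xA5) = 0xD8; 0xE9 ⊕ 0xD8 = 0x31.
P[3]: S = E(K, 0xD8) = 0x0B; 0x96 ⊕ 0x0B = 0x9D.
P[4]: S = E(K, 0x0B) = 0x3E; 0x99 ⊕ 0x3E = 0xA7.
P[5]: S = E(K, 0x3E) = 0x71; 0x00 ⊕ 0x71 = 0x71.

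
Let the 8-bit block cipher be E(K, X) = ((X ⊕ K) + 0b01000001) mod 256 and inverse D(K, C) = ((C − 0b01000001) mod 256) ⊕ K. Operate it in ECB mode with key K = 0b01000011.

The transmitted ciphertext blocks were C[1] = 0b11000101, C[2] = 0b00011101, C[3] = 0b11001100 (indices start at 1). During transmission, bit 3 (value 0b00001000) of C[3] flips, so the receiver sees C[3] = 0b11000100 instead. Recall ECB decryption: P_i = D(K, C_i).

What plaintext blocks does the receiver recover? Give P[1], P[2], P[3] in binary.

P[1] = 0b11000111, P[2] = 0b10011111, P[3] = 0b11000000

Only C[3] changed, to 0b11000100. In ECB, a change in C_i affects only P_i. Decrypting the received ciphertext:
P[1]: D(K, 0b11000101) = 0b11000111.
P[2]: D(K, 0b00011101) = 0b10011111.
P[3]: D(K, 0b11000100) = 0b11000000.
Blocks that differ from the original plaintext: P[3].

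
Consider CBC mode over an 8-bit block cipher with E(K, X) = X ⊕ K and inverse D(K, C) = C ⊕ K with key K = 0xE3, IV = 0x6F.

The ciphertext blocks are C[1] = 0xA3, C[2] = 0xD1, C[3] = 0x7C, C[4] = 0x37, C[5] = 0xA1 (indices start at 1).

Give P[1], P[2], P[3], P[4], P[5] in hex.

CBC decryption: P_i = D(K, C_i) ⊕ C_{i−1}, with C_{0} = IV.
P[1]: D(K, 0xA3) = 0x40; 0x40 ⊕ 0x6F = 0x2F.
P[2]: D(K, 0xD1) = 0x32; 0x32 ⊕ 0xA3 = 0x91.
P[3]: D(K, 0x7C) = 0x9F; 0x9F ⊕ 0xD1 = 0x4E.
P[4]: D(K, 0x37) = 0xD4; 0xD4 ⊕ 0x7C = 0xA8.
P[5]: D(K, 0xA1) = 0x42; 0x42 ⊕ 0x37 = 0x75.

P[1] = 0x2F, P[2] = 0x91, P[3] = 0x4E, P[4] = 0xA8, P[5] = 0x75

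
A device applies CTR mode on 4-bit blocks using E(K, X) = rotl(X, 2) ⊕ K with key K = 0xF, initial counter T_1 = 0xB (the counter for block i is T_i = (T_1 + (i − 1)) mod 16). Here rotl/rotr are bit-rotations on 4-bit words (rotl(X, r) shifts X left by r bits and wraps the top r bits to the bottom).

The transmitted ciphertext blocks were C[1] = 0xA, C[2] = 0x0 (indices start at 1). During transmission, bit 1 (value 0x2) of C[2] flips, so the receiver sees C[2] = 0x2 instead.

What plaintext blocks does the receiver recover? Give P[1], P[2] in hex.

P[1] = 0xB, P[2] = 0xE

CTR decryption: S_i = E(K, T_i) where T_i is the counter for block i; P_i = C_i ⊕ S_i.
Only C[2] changed, to 0x2. In CTR, a change in C_i flips the same bit in P_i only; the keystream is unaffected. Decrypting the received ciphertext:
P[1]: T = 0xB, S = E(K, T) = 0x1; 0xA ⊕ 0x1 = 0xB.
P[2]: T = 0xC, S = E(K, T) = 0xC; 0x2 ⊕ 0xC = 0xE.
Blocks that differ from the original plaintext: P[2].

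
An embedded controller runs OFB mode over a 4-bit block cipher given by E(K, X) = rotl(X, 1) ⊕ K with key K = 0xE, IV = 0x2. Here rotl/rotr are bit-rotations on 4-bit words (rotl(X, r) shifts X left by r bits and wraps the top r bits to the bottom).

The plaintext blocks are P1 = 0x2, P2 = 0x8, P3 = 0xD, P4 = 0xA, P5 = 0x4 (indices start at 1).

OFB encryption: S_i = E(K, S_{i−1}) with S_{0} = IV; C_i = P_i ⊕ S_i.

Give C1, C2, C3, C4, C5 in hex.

C1 = 0x8, C2 = 0x3, C3 = 0x4, C4 = 0x7, C5 = 0x1

C1: S = E(K, 0x2) = 0xA; 0x2 ⊕ 0xA = 0x8.
C2: S = E(K, 0xA) = 0xB; 0x8 ⊕ 0xB = 0x3.
C3: S = E(K, 0xB) = 0x9; 0xD ⊕ 0x9 = 0x4.
C4: S = E(K, 0x9) = 0xD; 0xA ⊕ 0xD = 0x7.
C5: S = E(K, 0xD) = 0x5; 0x4 ⊕ 0x5 = 0x1.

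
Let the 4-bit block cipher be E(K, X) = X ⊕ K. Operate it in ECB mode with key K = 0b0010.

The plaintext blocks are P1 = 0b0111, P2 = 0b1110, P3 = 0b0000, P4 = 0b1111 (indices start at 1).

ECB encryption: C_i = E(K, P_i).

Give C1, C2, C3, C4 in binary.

C1: E(K, 0b0111) = 0b0101.
C2: E(K, 0b1110) = 0b1100.
C3: E(K, 0b0000) = 0b0010.
C4: E(K, 0b1111) = 0b1101.

C1 = 0b0101, C2 = 0b1100, C3 = 0b0010, C4 = 0b1101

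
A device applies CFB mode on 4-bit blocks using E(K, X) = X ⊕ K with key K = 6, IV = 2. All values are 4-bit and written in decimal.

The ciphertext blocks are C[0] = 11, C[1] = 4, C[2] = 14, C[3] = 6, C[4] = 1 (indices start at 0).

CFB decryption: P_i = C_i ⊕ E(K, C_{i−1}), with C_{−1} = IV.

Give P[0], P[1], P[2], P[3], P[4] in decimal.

P[0] = 15, P[1] = 9, P[2] = 12, P[3] = 14, P[4] = 1

P[0]: E(K, 2) = 4; 11 ⊕ 4 = 15.
P[1]: E(K, 11) = 13; 4 ⊕ 13 = 9.
P[2]: E(K, 4) = 2; 14 ⊕ 2 = 12.
P[3]: E(K, 14) = 8; 6 ⊕ 8 = 14.
P[4]: E(K, 6) = 0; 1 ⊕ 0 = 1.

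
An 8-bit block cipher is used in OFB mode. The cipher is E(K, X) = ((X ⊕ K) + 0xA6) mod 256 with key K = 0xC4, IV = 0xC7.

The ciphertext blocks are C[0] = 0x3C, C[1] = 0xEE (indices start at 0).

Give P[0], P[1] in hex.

OFB decryption: S_i = E(K, S_{i−1}) with S_{−1} = IV; P_i = C_i ⊕ S_i.
P[0]: S = E(K, 0xC7) = 0xA9; 0x3C ⊕ 0xA9 = 0x95.
P[1]: S = E(K, 0xA9) = 0x13; 0xEE ⊕ 0x13 = 0xFD.

P[0] = 0x95, P[1] = 0xFD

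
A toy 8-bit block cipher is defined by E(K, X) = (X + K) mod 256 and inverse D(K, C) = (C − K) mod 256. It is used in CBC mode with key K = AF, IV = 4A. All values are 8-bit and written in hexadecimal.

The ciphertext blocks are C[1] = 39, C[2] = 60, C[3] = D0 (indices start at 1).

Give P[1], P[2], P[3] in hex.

P[1] = C0, P[2] = 88, P[3] = 41

CBC decryption: P_i = D(K, C_i) ⊕ C_{i−1}, with C_{0} = IV.
P[1]: D(K, 39) = 8A; 8A ⊕ 4A = C0.
P[2]: D(K, 60) = B1; B1 ⊕ 39 = 88.
P[3]: D(K, D0) = 21; 21 ⊕ 60 = 41.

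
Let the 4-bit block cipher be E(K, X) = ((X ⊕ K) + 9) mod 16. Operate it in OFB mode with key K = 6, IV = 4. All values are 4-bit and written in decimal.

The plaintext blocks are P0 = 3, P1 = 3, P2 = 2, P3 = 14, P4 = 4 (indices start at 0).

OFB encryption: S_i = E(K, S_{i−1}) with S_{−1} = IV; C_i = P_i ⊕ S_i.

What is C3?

C3 = 6

C0: S = E(K, 4) = 11; 3 ⊕ 11 = 8.
C1: S = E(K, 11) = 6; 3 ⊕ 6 = 5.
C2: S = E(K, 6) = 9; 2 ⊕ 9 = 11.
C3: S = E(K, 9) = 8; 14 ⊕ 8 = 6.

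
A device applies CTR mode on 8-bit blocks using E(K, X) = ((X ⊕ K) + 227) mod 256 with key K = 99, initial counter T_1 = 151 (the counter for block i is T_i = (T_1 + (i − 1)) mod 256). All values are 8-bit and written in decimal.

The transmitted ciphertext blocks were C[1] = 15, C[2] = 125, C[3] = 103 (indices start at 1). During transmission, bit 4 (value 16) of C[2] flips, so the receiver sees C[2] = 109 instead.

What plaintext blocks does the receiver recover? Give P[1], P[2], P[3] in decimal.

P[1] = 216, P[2] = 179, P[3] = 186

CTR decryption: S_i = E(K, T_i) where T_i is the counter for block i; P_i = C_i ⊕ S_i.
Only C[2] changed, to 109. In CTR, a change in C_i flips the same bit in P_i only; the keystream is unaffected. Decrypting the received ciphertext:
P[1]: T = 151, S = E(K, T) = 215; 15 ⊕ 215 = 216.
P[2]: T = 152, S = E(K, T) = 222; 109 ⊕ 222 = 179.
P[3]: T = 153, S = E(K, T) = 221; 103 ⊕ 221 = 186.
Blocks that differ from the original plaintext: P[2].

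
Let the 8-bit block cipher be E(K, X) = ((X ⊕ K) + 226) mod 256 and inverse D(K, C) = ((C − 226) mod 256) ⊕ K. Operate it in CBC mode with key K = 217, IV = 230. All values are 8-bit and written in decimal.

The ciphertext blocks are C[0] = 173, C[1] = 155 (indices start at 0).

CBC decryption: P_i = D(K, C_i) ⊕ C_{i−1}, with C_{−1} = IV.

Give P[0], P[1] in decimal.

P[0]: D(K, 173) = 18; 18 ⊕ 230 = 244.
P[1]: D(K, 155) = 96; 96 ⊕ 173 = 205.

P[0] = 244, P[1] = 205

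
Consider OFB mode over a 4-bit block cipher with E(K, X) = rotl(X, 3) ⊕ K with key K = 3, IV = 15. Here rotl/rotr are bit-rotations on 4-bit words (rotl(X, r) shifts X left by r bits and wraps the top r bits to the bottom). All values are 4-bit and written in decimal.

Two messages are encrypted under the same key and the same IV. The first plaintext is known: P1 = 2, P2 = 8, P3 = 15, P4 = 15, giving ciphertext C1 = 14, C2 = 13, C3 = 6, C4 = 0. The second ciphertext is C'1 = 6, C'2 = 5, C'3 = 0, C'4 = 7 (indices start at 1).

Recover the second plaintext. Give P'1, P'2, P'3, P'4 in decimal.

In OFB with a reused IV, both messages share the same keystream S_i, so C_i ⊕ C'_i = P_i ⊕ P'_i and thus P'_i = P_i ⊕ C_i ⊕ C'_i.
P'1: 2 ⊕ 14 ⊕ 6 = 10.
P'2: 8 ⊕ 13 ⊕ 5 = 0.
P'3: 15 ⊕ 6 ⊕ 0 = 9.
P'4: 15 ⊕ 0 ⊕ 7 = 8.

P'1 = 10, P'2 = 0, P'3 = 9, P'4 = 8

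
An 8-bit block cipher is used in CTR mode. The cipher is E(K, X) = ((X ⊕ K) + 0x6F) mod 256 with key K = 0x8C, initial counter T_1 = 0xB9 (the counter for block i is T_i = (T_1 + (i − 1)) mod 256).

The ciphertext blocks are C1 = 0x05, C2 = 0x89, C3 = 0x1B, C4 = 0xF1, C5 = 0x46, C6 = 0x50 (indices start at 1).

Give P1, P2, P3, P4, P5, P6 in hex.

P1 = 0xA1, P2 = 0x2C, P3 = 0xBD, P4 = 0x6E, P5 = 0xE6, P6 = 0xF1

CTR decryption: S_i = E(K, T_i) where T_i is the counter for block i; P_i = C_i ⊕ S_i.
P1: T = 0xB9, S = E(K, T) = 0xA4; 0x05 ⊕ 0xA4 = 0xA1.
P2: T = 0xBA, S = E(K, T) = 0xA5; 0x89 ⊕ 0xA5 = 0x2C.
P3: T = 0xBB, S = E(K, T) = 0xA6; 0x1B ⊕ 0xA6 = 0xBD.
P4: T = 0xBC, S = E(K, T) = 0x9F; 0xF1 ⊕ 0x9F = 0x6E.
P5: T = 0xBD, S = E(K, T) = 0xA0; 0x46 ⊕ 0xA0 = 0xE6.
P6: T = 0xBE, S = E(K, T) = 0xA1; 0x50 ⊕ 0xA1 = 0xF1.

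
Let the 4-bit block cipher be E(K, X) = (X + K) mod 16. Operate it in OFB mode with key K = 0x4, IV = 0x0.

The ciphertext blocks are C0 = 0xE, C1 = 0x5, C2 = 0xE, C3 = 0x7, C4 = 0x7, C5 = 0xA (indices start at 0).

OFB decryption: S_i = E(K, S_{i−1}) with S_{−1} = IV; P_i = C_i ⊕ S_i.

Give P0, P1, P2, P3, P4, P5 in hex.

P0: S = E(K, 0x0) = 0x4; 0xE ⊕ 0x4 = 0xA.
P1: S = E(K, 0x4) = 0x8; 0x5 ⊕ 0x8 = 0xD.
P2: S = E(K, 0x8) = 0xC; 0xE ⊕ 0xC = 0x2.
P3: S = E(K, 0xC) = 0x0; 0x7 ⊕ 0x0 = 0x7.
P4: S = E(K, 0x0) = 0x4; 0x7 ⊕ 0x4 = 0x3.
P5: S = E(K, 0x4) = 0x8; 0xA ⊕ 0x8 = 0x2.

P0 = 0xA, P1 = 0xD, P2 = 0x2, P3 = 0x7, P4 = 0x3, P5 = 0x2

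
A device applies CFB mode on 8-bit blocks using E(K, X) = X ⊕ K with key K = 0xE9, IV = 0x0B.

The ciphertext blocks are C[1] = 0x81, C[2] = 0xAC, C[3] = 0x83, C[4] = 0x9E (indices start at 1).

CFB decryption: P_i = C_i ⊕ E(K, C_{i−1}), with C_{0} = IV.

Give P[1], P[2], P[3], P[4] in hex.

P[1] = 0x63, P[2] = 0xC4, P[3] = 0xC6, P[4] = 0xF4

P[1]: E(K, 0x0B) = 0xE2; 0x81 ⊕ 0xE2 = 0x63.
P[2]: E(K, 0x81) = 0x68; 0xAC ⊕ 0x68 = 0xC4.
P[3]: E(K, 0xAC) = 0x45; 0x83 ⊕ 0x45 = 0xC6.
P[4]: E(K, 0x83) = 0x6A; 0x9E ⊕ 0x6A = 0xF4.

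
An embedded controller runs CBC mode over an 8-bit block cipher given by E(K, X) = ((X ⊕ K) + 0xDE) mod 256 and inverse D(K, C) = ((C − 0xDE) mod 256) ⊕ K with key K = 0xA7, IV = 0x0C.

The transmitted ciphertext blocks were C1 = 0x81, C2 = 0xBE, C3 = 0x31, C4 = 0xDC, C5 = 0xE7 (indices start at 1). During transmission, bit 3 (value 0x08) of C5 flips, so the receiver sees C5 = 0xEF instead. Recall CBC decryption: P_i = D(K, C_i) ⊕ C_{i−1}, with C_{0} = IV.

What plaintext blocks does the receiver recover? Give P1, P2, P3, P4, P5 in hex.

P1 = 0x08, P2 = 0xC6, P3 = 0x4A, P4 = 0x68, P5 = 0x6A

Only C5 changed, to 0xEF. In CBC, a change in C_i garbles P_i and flips the same bit in P_{i+1}. Decrypting the received ciphertext:
P1: D(K, 0x81) = 0x04; 0x04 ⊕ 0x0C = 0x08.
P2: D(K, 0xBE) = 0x47; 0x47 ⊕ 0x81 = 0xC6.
P3: D(K, 0x31) = 0xF4; 0xF4 ⊕ 0xBE = 0x4A.
P4: D(K, 0xDC) = 0x59; 0x59 ⊕ 0x31 = 0x68.
P5: D(K, 0xEF) = 0xB6; 0xB6 ⊕ 0xDC = 0x6A.
Blocks that differ from the original plaintext: P5.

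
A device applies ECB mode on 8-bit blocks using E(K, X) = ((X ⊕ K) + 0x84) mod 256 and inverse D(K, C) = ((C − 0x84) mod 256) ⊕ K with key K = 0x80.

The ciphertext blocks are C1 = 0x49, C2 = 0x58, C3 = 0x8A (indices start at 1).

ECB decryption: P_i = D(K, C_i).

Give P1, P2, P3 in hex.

P1: D(K, 0x49) = 0x45.
P2: D(K, 0x58) = 0x54.
P3: D(K, 0x8A) = 0x86.

P1 = 0x45, P2 = 0x54, P3 = 0x86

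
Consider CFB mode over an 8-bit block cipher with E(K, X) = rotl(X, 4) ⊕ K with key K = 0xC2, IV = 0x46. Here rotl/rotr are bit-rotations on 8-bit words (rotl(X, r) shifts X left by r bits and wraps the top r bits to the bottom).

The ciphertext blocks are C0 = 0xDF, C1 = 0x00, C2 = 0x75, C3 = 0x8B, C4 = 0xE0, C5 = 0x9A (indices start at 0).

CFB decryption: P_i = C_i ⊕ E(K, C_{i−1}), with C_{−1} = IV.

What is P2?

P2 = 0xB7

P2: E(K, 0x00) = 0xC2; 0x75 ⊕ 0xC2 = 0xB7.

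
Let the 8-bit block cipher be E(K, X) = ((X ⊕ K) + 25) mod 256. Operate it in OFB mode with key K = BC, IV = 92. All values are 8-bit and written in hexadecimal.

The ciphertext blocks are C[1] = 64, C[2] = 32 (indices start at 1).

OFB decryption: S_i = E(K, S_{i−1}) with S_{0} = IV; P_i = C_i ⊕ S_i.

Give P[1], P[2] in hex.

P[1]: S = E(K, 92) = 53; 64 ⊕ 53 = 37.
P[2]: S = E(K, 53) = 14; 32 ⊕ 14 = 26.

P[1] = 37, P[2] = 26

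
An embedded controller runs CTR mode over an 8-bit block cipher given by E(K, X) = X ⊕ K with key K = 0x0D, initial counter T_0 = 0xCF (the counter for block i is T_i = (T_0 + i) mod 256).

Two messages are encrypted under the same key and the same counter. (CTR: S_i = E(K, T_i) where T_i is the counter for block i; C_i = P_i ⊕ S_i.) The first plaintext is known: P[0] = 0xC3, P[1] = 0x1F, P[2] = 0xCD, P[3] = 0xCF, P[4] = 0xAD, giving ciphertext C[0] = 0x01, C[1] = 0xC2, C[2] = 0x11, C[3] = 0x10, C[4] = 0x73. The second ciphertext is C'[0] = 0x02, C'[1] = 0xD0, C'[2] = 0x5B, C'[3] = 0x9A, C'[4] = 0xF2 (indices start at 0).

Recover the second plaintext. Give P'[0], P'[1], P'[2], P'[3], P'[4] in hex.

P'[0] = 0xC0, P'[1] = 0x0D, P'[2] = 0x87, P'[3] = 0x45, P'[4] = 0x2C

In CTR with a reused counter, both messages share the same keystream S_i, so C_i ⊕ C'_i = P_i ⊕ P'_i and thus P'_i = P_i ⊕ C_i ⊕ C'_i.
P'[0]: 0xC3 ⊕ 0x01 ⊕ 0x02 = 0xC0.
P'[1]: 0x1F ⊕ 0xC2 ⊕ 0xD0 = 0x0D.
P'[2]: 0xCD ⊕ 0x11 ⊕ 0x5B = 0x87.
P'[3]: 0xCF ⊕ 0x10 ⊕ 0x9A = 0x45.
P'[4]: 0xAD ⊕ 0x73 ⊕ 0xF2 = 0x2C.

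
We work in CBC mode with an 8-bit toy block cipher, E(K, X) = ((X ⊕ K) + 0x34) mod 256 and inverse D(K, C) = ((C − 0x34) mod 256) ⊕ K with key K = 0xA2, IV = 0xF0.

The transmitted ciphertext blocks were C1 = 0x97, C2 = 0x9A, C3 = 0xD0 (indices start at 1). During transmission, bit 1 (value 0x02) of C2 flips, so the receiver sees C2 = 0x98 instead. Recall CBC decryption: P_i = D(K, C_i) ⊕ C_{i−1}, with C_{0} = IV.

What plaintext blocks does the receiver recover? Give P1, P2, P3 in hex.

P1 = 0x31, P2 = 0x51, P3 = 0xA6

Only C2 changed, to 0x98. In CBC, a change in C_i garbles P_i and flips the same bit in P_{i+1}. Decrypting the received ciphertext:
P1: D(K, 0x97) = 0xC1; 0xC1 ⊕ 0xF0 = 0x31.
P2: D(K, 0x98) = 0xC6; 0xC6 ⊕ 0x97 = 0x51.
P3: D(K, 0xD0) = 0x3E; 0x3E ⊕ 0x98 = 0xA6.
Blocks that differ from the original plaintext: P2, P3.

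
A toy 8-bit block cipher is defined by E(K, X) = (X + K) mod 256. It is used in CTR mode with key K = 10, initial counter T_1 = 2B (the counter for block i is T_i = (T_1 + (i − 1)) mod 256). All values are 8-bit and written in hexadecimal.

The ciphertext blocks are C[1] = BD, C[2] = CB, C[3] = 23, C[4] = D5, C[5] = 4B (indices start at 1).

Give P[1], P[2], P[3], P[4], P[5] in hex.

P[1] = 86, P[2] = F7, P[3] = 1E, P[4] = EB, P[5] = 74

CTR decryption: S_i = E(K, T_i) where T_i is the counter for block i; P_i = C_i ⊕ S_i.
P[1]: T = 2B, S = E(K, T) = 3B; BD ⊕ 3B = 86.
P[2]: T = 2C, S = E(K, T) = 3C; CB ⊕ 3C = F7.
P[3]: T = 2D, S = E(K, T) = 3D; 23 ⊕ 3D = 1E.
P[4]: T = 2E, S = E(K, T) = 3E; D5 ⊕ 3E = EB.
P[5]: T = 2F, S = E(K, T) = 3F; 4B ⊕ 3F = 74.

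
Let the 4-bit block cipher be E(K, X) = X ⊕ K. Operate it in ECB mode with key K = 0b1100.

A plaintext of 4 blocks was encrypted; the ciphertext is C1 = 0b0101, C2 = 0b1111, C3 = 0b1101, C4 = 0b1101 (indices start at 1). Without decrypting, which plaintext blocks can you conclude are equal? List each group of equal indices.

P3 = P4

ECB encrypts each block independently with the same key, so equal ciphertext blocks imply equal plaintext blocks.
C3 = C4 = 0b1101, so P3 = P4.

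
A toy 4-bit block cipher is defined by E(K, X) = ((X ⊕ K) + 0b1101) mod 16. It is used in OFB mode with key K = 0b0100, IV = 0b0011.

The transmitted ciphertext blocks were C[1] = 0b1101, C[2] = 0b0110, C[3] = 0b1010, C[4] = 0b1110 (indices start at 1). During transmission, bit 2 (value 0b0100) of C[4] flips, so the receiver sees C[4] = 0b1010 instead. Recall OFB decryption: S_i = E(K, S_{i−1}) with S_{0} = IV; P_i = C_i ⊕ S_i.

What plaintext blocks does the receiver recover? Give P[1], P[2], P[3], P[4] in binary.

Only C[4] changed, to 0b1010. In OFB, a change in C_i flips the same bit in P_i only; the keystream is unaffected. Decrypting the received ciphertext:
P[1]: S = E(K, 0b0011) = 0b0100; 0b1101 ⊕ 0b0100 = 0b1001.
P[2]: S = E(K, 0b0100) = 0b1101; 0b0110 ⊕ 0b1101 = 0b1011.
P[3]: S = E(K, 0b1101) = 0b0110; 0b1010 ⊕ 0b0110 = 0b1100.
P[4]: S = E(K, 0b0110) = 0b1111; 0b1010 ⊕ 0b1111 = 0b0101.
Blocks that differ from the original plaintext: P[4].

P[1] = 0b1001, P[2] = 0b1011, P[3] = 0b1100, P[4] = 0b0101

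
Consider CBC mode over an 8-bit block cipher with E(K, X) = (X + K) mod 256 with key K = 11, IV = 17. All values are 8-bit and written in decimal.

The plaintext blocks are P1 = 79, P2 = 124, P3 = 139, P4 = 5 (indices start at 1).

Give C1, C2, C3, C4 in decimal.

CBC encryption: C_i = E(K, P_i ⊕ C_{i−1}), with C_{0} = IV.
C1: P1 ⊕ 17 = 94; E(K, 94) = 105.
C2: P2 ⊕ 105 = 21; E(K, 21) = 32.
C3: P3 ⊕ 32 = 171; E(K, 171) = 182.
C4: P4 ⊕ 182 = 179; E(K, 179) = 190.

C1 = 105, C2 = 32, C3 = 182, C4 = 190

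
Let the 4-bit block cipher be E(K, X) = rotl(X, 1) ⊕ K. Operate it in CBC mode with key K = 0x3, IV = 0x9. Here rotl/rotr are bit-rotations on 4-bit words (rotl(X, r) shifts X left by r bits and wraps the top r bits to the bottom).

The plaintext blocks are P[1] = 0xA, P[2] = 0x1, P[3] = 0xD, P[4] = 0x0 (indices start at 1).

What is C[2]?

CBC encryption: C_i = E(K, P_i ⊕ C_{i−1}), with C_{0} = IV.
C[1]: P[1] ⊕ 0x9 = 0x3; E(K, 0x3) = 0x5.
C[2]: P[2] ⊕ 0x5 = 0x4; E(K, 0x4) = 0xB.

C[2] = 0xB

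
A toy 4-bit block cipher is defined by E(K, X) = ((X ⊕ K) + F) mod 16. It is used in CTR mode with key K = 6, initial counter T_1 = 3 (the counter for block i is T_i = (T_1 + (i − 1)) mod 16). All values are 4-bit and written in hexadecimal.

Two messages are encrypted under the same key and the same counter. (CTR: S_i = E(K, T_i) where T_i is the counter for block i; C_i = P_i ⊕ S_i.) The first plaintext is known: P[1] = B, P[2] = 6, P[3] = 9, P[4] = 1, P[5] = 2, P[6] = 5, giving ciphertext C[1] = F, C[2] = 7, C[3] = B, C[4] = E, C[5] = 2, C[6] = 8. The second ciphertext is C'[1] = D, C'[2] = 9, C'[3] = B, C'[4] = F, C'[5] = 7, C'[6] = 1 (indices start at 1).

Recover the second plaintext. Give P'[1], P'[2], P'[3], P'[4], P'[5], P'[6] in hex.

In CTR with a reused counter, both messages share the same keystream S_i, so C_i ⊕ C'_i = P_i ⊕ P'_i and thus P'_i = P_i ⊕ C_i ⊕ C'_i.
P'[1]: B ⊕ F ⊕ D = 9.
P'[2]: 6 ⊕ 7 ⊕ 9 = 8.
P'[3]: 9 ⊕ B ⊕ B = 9.
P'[4]: 1 ⊕ E ⊕ F = 0.
P'[5]: 2 ⊕ 2 ⊕ 7 = 7.
P'[6]: 5 ⊕ 8 ⊕ 1 = C.

P'[1] = 9, P'[2] = 8, P'[3] = 9, P'[4] = 0, P'[5] = 7, P'[6] = C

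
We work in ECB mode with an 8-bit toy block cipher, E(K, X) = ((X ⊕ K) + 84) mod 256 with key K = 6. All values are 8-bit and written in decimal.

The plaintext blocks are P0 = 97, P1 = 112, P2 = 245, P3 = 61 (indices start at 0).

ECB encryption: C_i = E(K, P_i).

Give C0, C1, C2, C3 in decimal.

C0 = 187, C1 = 202, C2 = 71, C3 = 143

C0: E(K, 97) = 187.
C1: E(K, 112) = 202.
C2: E(K, 245) = 71.
C3: E(K, 61) = 143.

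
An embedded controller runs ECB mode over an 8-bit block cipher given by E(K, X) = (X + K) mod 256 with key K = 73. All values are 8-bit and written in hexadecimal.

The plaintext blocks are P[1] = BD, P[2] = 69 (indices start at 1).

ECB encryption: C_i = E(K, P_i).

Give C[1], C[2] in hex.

C[1] = 30, C[2] = DC

C[1]: E(K, BD) = 30.
C[2]: E(K, 69) = DC.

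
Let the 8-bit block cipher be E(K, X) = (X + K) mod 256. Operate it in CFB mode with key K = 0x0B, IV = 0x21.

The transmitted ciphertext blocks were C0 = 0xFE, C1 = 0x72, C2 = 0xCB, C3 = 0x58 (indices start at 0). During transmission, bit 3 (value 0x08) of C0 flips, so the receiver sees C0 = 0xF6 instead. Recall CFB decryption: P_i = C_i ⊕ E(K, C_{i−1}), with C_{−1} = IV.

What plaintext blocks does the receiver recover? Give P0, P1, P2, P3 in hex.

P0 = 0xDA, P1 = 0x73, P2 = 0xB6, P3 = 0x8E

Only C0 changed, to 0xF6. In CFB, a change in C_i flips the same bit in P_i and garbles P_{i+1}. Decrypting the received ciphertext:
P0: E(K, 0x21) = 0x2C; 0xF6 ⊕ 0x2C = 0xDA.
P1: E(K, 0xF6) = 0x01; 0x72 ⊕ 0x01 = 0x73.
P2: E(K, 0x72) = 0x7D; 0xCB ⊕ 0x7D = 0xB6.
P3: E(K, 0xCB) = 0xD6; 0x58 ⊕ 0xD6 = 0x8E.
Blocks that differ from the original plaintext: P0, P1.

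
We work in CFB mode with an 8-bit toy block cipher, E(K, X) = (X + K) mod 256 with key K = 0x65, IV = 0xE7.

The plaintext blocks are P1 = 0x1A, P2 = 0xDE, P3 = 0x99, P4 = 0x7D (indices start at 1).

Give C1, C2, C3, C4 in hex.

C1 = 0x56, C2 = 0x65, C3 = 0x53, C4 = 0xC5

CFB encryption: C_i = P_i ⊕ E(K, C_{i−1}), with C_{0} = IV.
C1: E(K, 0xE7) = 0x4C; 0x1A ⊕ 0x4C = 0x56.
C2: E(K, 0x56) = 0xBB; 0xDE ⊕ 0xBB = 0x65.
C3: E(K, 0x65) = 0xCA; 0x99 ⊕ 0xCA = 0x53.
C4: E(K, 0x53) = 0xB8; 0x7D ⊕ 0xB8 = 0xC5.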